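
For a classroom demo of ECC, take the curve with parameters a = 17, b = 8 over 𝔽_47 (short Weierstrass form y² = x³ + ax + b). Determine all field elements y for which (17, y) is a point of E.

none

x³ + 17x + 8 = 5210 ≡ 40 (mod 47).
40 is a non-residue mod 47; no y exists.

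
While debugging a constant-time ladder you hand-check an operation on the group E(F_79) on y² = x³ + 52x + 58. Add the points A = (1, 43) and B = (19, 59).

(12, 35)

(1, 43) + (19, 59). λ = (59 - 43)/(19 - 1) ≡ 16/18 mod 79. 18⁻¹ ≡ 22 (mod 79), so λ ≡ 36.
  x = λ² - 1 - 19 = 1296 - 20 ≡ 12; y = λ·(1 - 12) - 43 ≡ 35. → (12, 35)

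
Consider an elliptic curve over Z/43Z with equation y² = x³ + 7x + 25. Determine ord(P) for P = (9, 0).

2P: (9, 0) + (9, 0): same x and y₁ ≡ -y₂, so the sum is O.
2P = O, so the order is 2.

2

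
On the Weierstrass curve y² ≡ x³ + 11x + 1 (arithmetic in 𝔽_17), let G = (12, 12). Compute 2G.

(1, 9)

tangent at (12, 12): λ = (3·12² + 11)/(2·12) ≡ 1/7. 7⁻¹ ≡ 5 (mod 17) since 7·5 = 35 ≡ 1, so λ ≡ 1·5 ≡ 5.
  x = λ² - 12 - 12 = 25 - 24 ≡ 1; y = λ·(12 - 1) - 12 ≡ 9. → (1, 9)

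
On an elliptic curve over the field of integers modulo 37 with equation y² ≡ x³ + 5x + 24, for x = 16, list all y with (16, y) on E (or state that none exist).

none

x³ + 5x + 24 = 4200 ≡ 19 (mod 37).
19 is a non-residue mod 37; no y exists.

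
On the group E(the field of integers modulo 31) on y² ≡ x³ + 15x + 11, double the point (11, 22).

tangent at (11, 22): λ = (3·11² + 15)/(2·22) ≡ 6/13. 13⁻¹ ≡ 12 (mod 31), so λ ≡ 6·12 ≡ 10.
  x = λ² - 11 - 11 = 100 - 22 ≡ 16; y = λ·(11 - 16) - 22 ≡ 21. → (16, 21)

(16, 21)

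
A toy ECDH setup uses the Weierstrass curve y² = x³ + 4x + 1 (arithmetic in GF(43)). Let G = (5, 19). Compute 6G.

Repeated addition: build up to 6G.
2G: tangent at (5, 19): λ = (3·5² + 4)/(2·19) ≡ 36/38. 38⁻¹ ≡ 17 (mod 43) since 38·17 = 646 ≡ 1, so λ ≡ 36·17 ≡ 10.
  x = λ² - 5 - 5 = 100 - 10 ≡ 4; y = λ·(5 - 4) - 19 ≡ 34. → (4, 34)
3G: (4, 34) + (5, 19). λ = (19 - 34)/(5 - 4) ≡ 28/1 mod 43. 1⁻¹ ≡ 1 (mod 43) since 1·1 = 1 ≡ 1, so λ ≡ 28.
  x = λ² - 4 - 5 = 784 - 9 ≡ 1; y = λ·(4 - 1) - 34 ≡ 7. → (1, 7)
4G: (1, 7) + (5, 19). λ = (19 - 7)/(5 - 1) ≡ 12/4 mod 43. 4⁻¹ ≡ 11 (mod 43), so λ ≡ 3.
  x = λ² - 1 - 5 = 9 - 6 ≡ 3; y = λ·(1 - 3) - 7 ≡ 30. → (3, 30)
5G: (3, 30) + (5, 19). λ = (19 - 30)/(5 - 3) ≡ 32/2 mod 43. 2⁻¹ ≡ 22 (mod 43) since 2·22 = 44 ≡ 1, so λ ≡ 16.
  x = λ² - 3 - 5 = 256 - 8 ≡ 33; y = λ·(3 - 33) - 30 ≡ 6. → (33, 6)
6G: (33, 6) + (5, 19). λ = (19 - 6)/(5 - 33) ≡ 13/15 mod 43. 15⁻¹ ≡ 23 (mod 43), so λ ≡ 41.
  x = λ² - 33 - 5 = 1681 - 38 ≡ 9; y = λ·(33 - 9) - 6 ≡ 32. → (9, 32)

(9, 32)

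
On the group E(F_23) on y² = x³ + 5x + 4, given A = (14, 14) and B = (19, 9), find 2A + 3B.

(21, 3)

First 2A:
Repeated addition: build up to 2A.
2A: tangent at (14, 14): λ = (3·14² + 5)/(2·14) ≡ 18/5. 5⁻¹ ≡ 14 (mod 23) since 5·14 = 70 ≡ 1, so λ ≡ 18·14 ≡ 22.
  x = λ² - 14 - 14 = 484 - 28 ≡ 19; y = λ·(14 - 19) - 14 ≡ 14. → (19, 14)
2A = (19, 14).
Next 3B:
Repeated addition: build up to 3B.
2B: tangent at (19, 9): λ = (3·19² + 5)/(2·9) ≡ 7/18. 18⁻¹ ≡ 9 (mod 23), so λ ≡ 7·9 ≡ 17.
  x = λ² - 19 - 19 = 289 - 38 ≡ 21; y = λ·(19 - 21) - 9 ≡ 3. → (21, 3)
3B: (21, 3) + (19, 9). λ = (9 - 3)/(19 - 21) ≡ 6/21 mod 23. 21⁻¹ ≡ 11 (mod 23) since 21·11 = 231 ≡ 1, so λ ≡ 20.
  x = λ² - 21 - 19 = 400 - 40 ≡ 15; y = λ·(21 - 15) - 3 ≡ 2. → (15, 2)
3B = (15, 2).
Finally 2A + 3B:
(19, 14) + (15, 2). λ = (2 - 14)/(15 - 19) ≡ 11/19 mod 23. 19⁻¹ ≡ 17 (mod 23) since 19·17 = 323 ≡ 1, so λ ≡ 3.
  x = λ² - 19 - 15 = 9 - 34 ≡ 21; y = λ·(19 - 21) - 14 ≡ 3. → (21, 3)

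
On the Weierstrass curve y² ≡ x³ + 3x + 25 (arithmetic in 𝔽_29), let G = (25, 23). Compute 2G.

(17, 1)

tangent at (25, 23): λ = (3·25² + 3)/(2·23) ≡ 22/17. 17⁻¹ ≡ 12 (mod 29), so λ ≡ 22·12 ≡ 3.
  x = λ² - 25 - 25 = 9 - 50 ≡ 17; y = λ·(25 - 17) - 23 ≡ 1. → (17, 1)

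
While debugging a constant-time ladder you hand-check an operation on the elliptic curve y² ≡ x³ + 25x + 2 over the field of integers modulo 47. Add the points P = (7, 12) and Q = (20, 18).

(28, 0)

(7, 12) + (20, 18). λ = (18 - 12)/(20 - 7) ≡ 6/13 mod 47. 13⁻¹ ≡ 29 (mod 47), so λ ≡ 33.
  x = λ² - 7 - 20 = 1089 - 27 ≡ 28; y = λ·(7 - 28) - 12 ≡ 0. → (28, 0)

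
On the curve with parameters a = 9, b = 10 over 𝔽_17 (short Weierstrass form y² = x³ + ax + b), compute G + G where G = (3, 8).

(15, 16)

tangent at (3, 8): λ = (3·3² + 9)/(2·8) ≡ 2/16. 16⁻¹ ≡ 16 (mod 17) since 16·16 = 256 ≡ 1, so λ ≡ 2·16 ≡ 15.
  x = λ² - 3 - 3 = 225 - 6 ≡ 15; y = λ·(3 - 15) - 8 ≡ 16. → (15, 16)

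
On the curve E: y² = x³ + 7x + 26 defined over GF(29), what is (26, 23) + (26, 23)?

tangent at (26, 23): λ = (3·26² + 7)/(2·23) ≡ 5/17. 17⁻¹ ≡ 12 (mod 29), so λ ≡ 5·12 ≡ 2.
  x = λ² - 26 - 26 = 4 - 52 ≡ 10; y = λ·(26 - 10) - 23 ≡ 9. → (10, 9)

(10, 9)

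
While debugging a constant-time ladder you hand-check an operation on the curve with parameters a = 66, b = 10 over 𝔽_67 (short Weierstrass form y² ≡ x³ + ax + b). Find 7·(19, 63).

Write Q = (19, 63).
Double-and-add on 7 = (111)₂. Start with Q = (19, 63) for the leading 1-bit.
double: tangent at (19, 63): λ = (3·19² + 66)/(2·63) ≡ 10/59. 59⁻¹ ≡ 25 (mod 67), so λ ≡ 10·25 ≡ 49.
  x = λ² - 19 - 19 = 2401 - 38 ≡ 18; y = λ·(19 - 18) - 63 ≡ 53. → (18, 53)
add Q: (18, 53) + (19, 63). λ = (63 - 53)/(19 - 18) ≡ 10/1 mod 67. 1⁻¹ ≡ 1 (mod 67) since 1·1 = 1 ≡ 1, so λ ≡ 10.
  x = λ² - 18 - 19 = 100 - 37 ≡ 63; y = λ·(18 - 63) - 53 ≡ 33. → (63, 33)
double: tangent at (63, 33): λ = (3·63² + 66)/(2·33) ≡ 47/66. 66⁻¹ ≡ 66 (mod 67), so λ ≡ 47·66 ≡ 20.
  x = λ² - 63 - 63 = 400 - 126 ≡ 6; y = λ·(63 - 6) - 33 ≡ 35. → (6, 35)
add Q: (6, 35) + (19, 63). λ = (63 - 35)/(19 - 6) ≡ 28/13 mod 67. 13⁻¹ ≡ 31 (mod 67), so λ ≡ 64.
  x = λ² - 6 - 19 = 4096 - 25 ≡ 51; y = λ·(6 - 51) - 35 ≡ 33. → (51, 33)

(51, 33)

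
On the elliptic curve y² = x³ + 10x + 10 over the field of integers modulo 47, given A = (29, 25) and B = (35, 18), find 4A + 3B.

First 4A:
Double-and-add on 4 = (100)₂. Start with A = (29, 25) for the leading 1-bit.
double: tangent at (29, 25): λ = (3·29² + 10)/(2·25) ≡ 42/3. 3⁻¹ ≡ 16 (mod 47), so λ ≡ 42·16 ≡ 14.
  x = λ² - 29 - 29 = 196 - 58 ≡ 44; y = λ·(29 - 44) - 25 ≡ 0. → (44, 0)
double: (44, 0) + (44, 0): same x and y₁ ≡ -y₂, so the sum is O.
4A = O.
Next 3B:
Repeated addition: build up to 3B.
2B: tangent at (35, 18): λ = (3·35² + 10)/(2·18) ≡ 19/36. 36⁻¹ ≡ 17 (mod 47) since 36·17 = 612 ≡ 1, so λ ≡ 19·17 ≡ 41.
  x = λ² - 35 - 35 = 1681 - 70 ≡ 13; y = λ·(35 - 13) - 18 ≡ 38. → (13, 38)
3B: (13, 38) + (35, 18). λ = (18 - 38)/(35 - 13) ≡ 27/22 mod 47. 22⁻¹ ≡ 15 (mod 47), so λ ≡ 29.
  x = λ² - 13 - 35 = 841 - 48 ≡ 41; y = λ·(13 - 41) - 38 ≡ 43. → (41, 43)
3B = (41, 43).
Finally 4A + 3B:
O + (41, 43) = (41, 43) (identity).

(41, 43)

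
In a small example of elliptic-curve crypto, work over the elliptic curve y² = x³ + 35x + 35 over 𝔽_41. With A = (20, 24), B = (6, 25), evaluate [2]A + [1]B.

(37, 6)

First 2A:
Repeated addition: build up to 2A.
2A: tangent at (20, 24): λ = (3·20² + 35)/(2·24) ≡ 5/7. 7⁻¹ ≡ 6 (mod 41), so λ ≡ 5·6 ≡ 30.
  x = λ² - 20 - 20 = 900 - 40 ≡ 40; y = λ·(20 - 40) - 24 ≡ 32. → (40, 32)
2A = (40, 32).
Finally 2A + B:
(40, 32) + (6, 25). λ = (25 - 32)/(6 - 40) ≡ 34/7 mod 41. 7⁻¹ ≡ 6 (mod 41), so λ ≡ 40.
  x = λ² - 40 - 6 = 1600 - 46 ≡ 37; y = λ·(40 - 37) - 32 ≡ 6. → (37, 6)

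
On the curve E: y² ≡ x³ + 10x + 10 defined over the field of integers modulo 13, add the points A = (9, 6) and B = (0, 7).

(9, 6) + (0, 7). λ = (7 - 6)/(0 - 9) ≡ 1/4 mod 13. 4⁻¹ ≡ 10 (mod 13) since 4·10 = 40 ≡ 1, so λ ≡ 10.
  x = λ² - 9 - 0 = 100 - 9 ≡ 0; y = λ·(9 - 0) - 6 ≡ 6. → (0, 6)

(0, 6)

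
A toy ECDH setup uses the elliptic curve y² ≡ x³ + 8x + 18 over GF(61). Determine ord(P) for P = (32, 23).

8

2P: tangent at (32, 23): λ = (3·32² + 8)/(2·23) ≡ 30/46. 46⁻¹ ≡ 4 (mod 61) since 46·4 = 184 ≡ 1, so λ ≡ 30·4 ≡ 59.
  x = λ² - 32 - 32 = 3481 - 64 ≡ 1; y = λ·(32 - 1) - 23 ≡ 37. → (1, 37)
3P: (1, 37) + (32, 23). λ = (23 - 37)/(32 - 1) ≡ 47/31 mod 61. 31⁻¹ ≡ 2 (mod 61), so λ ≡ 33.
  x = λ² - 1 - 32 = 1089 - 33 ≡ 19; y = λ·(1 - 19) - 37 ≡ 40. → (19, 40)
4P: (19, 40) + (32, 23). λ = (23 - 40)/(32 - 19) ≡ 44/13 mod 61. 13⁻¹ ≡ 47 (mod 61) since 13·47 = 611 ≡ 1, so λ ≡ 55.
  x = λ² - 19 - 32 = 3025 - 51 ≡ 46; y = λ·(19 - 46) - 40 ≡ 0. → (46, 0)
5P: (46, 0) + (32, 23). λ = (23 - 0)/(32 - 46) ≡ 23/47 mod 61. 47⁻¹ ≡ 13 (mod 61), so λ ≡ 55.
  x = λ² - 46 - 32 = 3025 - 78 ≡ 19; y = λ·(46 - 19) - 0 ≡ 21. → (19, 21)
6P: (19, 21) + (32, 23). λ = (23 - 21)/(32 - 19) ≡ 2/13 mod 61. 13⁻¹ ≡ 47 (mod 61), so λ ≡ 33.
  x = λ² - 19 - 32 = 1089 - 51 ≡ 1; y = λ·(19 - 1) - 21 ≡ 24. → (1, 24)
7P: (1, 24) + (32, 23). λ = (23 - 24)/(32 - 1) ≡ 60/31 mod 61. 31⁻¹ ≡ 2 (mod 61) since 31·2 = 62 ≡ 1, so λ ≡ 59.
  x = λ² - 1 - 32 = 3481 - 33 ≡ 32; y = λ·(1 - 32) - 24 ≡ 38. → (32, 38)
8P: (32, 38) + (32, 23): same x and y₁ ≡ -y₂, so the sum is ∞.
8P = ∞, so the order is 8.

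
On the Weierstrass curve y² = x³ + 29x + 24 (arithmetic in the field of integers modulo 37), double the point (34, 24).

(31, 35)

tangent at (34, 24): λ = (3·34² + 29)/(2·24) ≡ 19/11. 11⁻¹ ≡ 27 (mod 37) since 11·27 = 297 ≡ 1, so λ ≡ 19·27 ≡ 32.
  x = λ² - 34 - 34 = 1024 - 68 ≡ 31; y = λ·(34 - 31) - 24 ≡ 35. → (31, 35)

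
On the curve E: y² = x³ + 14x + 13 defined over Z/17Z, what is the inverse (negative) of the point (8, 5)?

(8, 12)

-(8, 5) = (8, -5 mod 17) = (8, 12).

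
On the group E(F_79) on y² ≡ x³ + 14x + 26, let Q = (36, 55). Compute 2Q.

(8, 52)

tangent at (36, 55): λ = (3·36² + 14)/(2·55) ≡ 31/31. 31⁻¹ ≡ 51 (mod 79) since 31·51 = 1581 ≡ 1, so λ ≡ 31·51 ≡ 1.
  x = λ² - 36 - 36 = 1 - 72 ≡ 8; y = λ·(36 - 8) - 55 ≡ 52. → (8, 52)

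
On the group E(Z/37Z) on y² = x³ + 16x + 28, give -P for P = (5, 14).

(5, 23)

-(5, 14) = (5, -14 mod 37) = (5, 23).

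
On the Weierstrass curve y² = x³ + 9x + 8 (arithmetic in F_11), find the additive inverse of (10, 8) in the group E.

-(10, 8) = (10, -8 mod 11) = (10, 3).

(10, 3)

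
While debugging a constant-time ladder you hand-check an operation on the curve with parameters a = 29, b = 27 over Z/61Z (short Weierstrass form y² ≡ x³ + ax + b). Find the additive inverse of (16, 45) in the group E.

(16, 16)

-(16, 45) = (16, -45 mod 61) = (16, 16).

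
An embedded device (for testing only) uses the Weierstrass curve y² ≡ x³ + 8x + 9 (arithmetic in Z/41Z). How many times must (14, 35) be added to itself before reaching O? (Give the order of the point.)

6

2P: tangent at (14, 35): λ = (3·14² + 8)/(2·35) ≡ 22/29. 29⁻¹ ≡ 17 (mod 41), so λ ≡ 22·17 ≡ 5.
  x = λ² - 14 - 14 = 25 - 28 ≡ 38; y = λ·(14 - 38) - 35 ≡ 9. → (38, 9)
3P: (38, 9) + (14, 35). λ = (35 - 9)/(14 - 38) ≡ 26/17 mod 41. 17⁻¹ ≡ 29 (mod 41), so λ ≡ 16.
  x = λ² - 38 - 14 = 256 - 52 ≡ 40; y = λ·(38 - 40) - 9 ≡ 0. → (40, 0)
4P: (40, 0) + (14, 35). λ = (35 - 0)/(14 - 40) ≡ 35/15 mod 41. 15⁻¹ ≡ 11 (mod 41) since 15·11 = 165 ≡ 1, so λ ≡ 16.
  x = λ² - 40 - 14 = 256 - 54 ≡ 38; y = λ·(40 - 38) - 0 ≡ 32. → (38, 32)
5P: (38, 32) + (14, 35). λ = (35 - 32)/(14 - 38) ≡ 3/17 mod 41. 17⁻¹ ≡ 29 (mod 41) since 17·29 = 493 ≡ 1, so λ ≡ 5.
  x = λ² - 38 - 14 = 25 - 52 ≡ 14; y = λ·(38 - 14) - 32 ≡ 6. → (14, 6)
6P: (14, 6) + (14, 35): same x and y₁ ≡ -y₂, so the sum is O.
6P = O, so the order is 6.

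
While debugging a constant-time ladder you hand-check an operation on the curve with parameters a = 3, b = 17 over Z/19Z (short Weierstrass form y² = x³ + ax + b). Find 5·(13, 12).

(6, 17)

Write P = (13, 12).
Repeated addition: build up to 5P.
2P: tangent at (13, 12): λ = (3·13² + 3)/(2·12) ≡ 16/5. 5⁻¹ ≡ 4 (mod 19), so λ ≡ 16·4 ≡ 7.
  x = λ² - 13 - 13 = 49 - 26 ≡ 4; y = λ·(13 - 4) - 12 ≡ 13. → (4, 13)
3P: (4, 13) + (13, 12). λ = (12 - 13)/(13 - 4) ≡ 18/9 mod 19. 9⁻¹ ≡ 17 (mod 19), so λ ≡ 2.
  x = λ² - 4 - 13 = 4 - 17 ≡ 6; y = λ·(4 - 6) - 13 ≡ 2. → (6, 2)
4P: (6, 2) + (13, 12). λ = (12 - 2)/(13 - 6) ≡ 10/7 mod 19. 7⁻¹ ≡ 11 (mod 19), so λ ≡ 15.
  x = λ² - 6 - 13 = 225 - 19 ≡ 16; y = λ·(6 - 16) - 2 ≡ 0. → (16, 0)
5P: (16, 0) + (13, 12). λ = (12 - 0)/(13 - 16) ≡ 12/16 mod 19. 16⁻¹ ≡ 6 (mod 19) since 16·6 = 96 ≡ 1, so λ ≡ 15.
  x = λ² - 16 - 13 = 225 - 29 ≡ 6; y = λ·(16 - 6) - 0 ≡ 17. → (6, 17)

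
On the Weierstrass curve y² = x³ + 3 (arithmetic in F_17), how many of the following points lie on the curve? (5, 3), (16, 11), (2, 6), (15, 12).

(5, 3): 3² ≡ 9, rhs ≡ 9 → on.
(16, 11): 11² ≡ 2, rhs ≡ 2 → on.
(2, 6): 6² ≡ 2, rhs ≡ 11 → off.
(15, 12): 12² ≡ 8, rhs ≡ 12 → off.

2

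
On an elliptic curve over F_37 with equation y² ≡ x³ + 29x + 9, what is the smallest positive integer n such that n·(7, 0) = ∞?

2

2P: (7, 0) + (7, 0): same x and y₁ ≡ -y₂, so the sum is ∞.
2P = ∞, so the order is 2.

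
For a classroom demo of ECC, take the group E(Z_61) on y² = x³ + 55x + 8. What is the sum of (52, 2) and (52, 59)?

O

The two points share x = 52 and their y-coordinates satisfy 2 + 59 ≡ 0 (mod 61), so they are inverses. Their sum is 𝒪.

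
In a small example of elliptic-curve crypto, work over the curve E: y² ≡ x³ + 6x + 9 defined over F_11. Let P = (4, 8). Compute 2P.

(7, 8)

tangent at (4, 8): λ = (3·4² + 6)/(2·8) ≡ 10/5. 5⁻¹ ≡ 9 (mod 11) since 5·9 = 45 ≡ 1, so λ ≡ 10·9 ≡ 2.
  x = λ² - 4 - 4 = 4 - 8 ≡ 7; y = λ·(4 - 7) - 8 ≡ 8. → (7, 8)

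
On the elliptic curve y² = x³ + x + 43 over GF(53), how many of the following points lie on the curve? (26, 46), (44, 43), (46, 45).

(26, 46): 46² ≡ 49, rhs ≡ 49 → on.
(44, 43): 43² ≡ 47, rhs ≡ 47 → on.
(46, 45): 45² ≡ 11, rhs ≡ 11 → on.

3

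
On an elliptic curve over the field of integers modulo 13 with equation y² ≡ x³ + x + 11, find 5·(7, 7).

(6, 8)

Write Q = (7, 7).
Double-and-add on 5 = (101)₂. Start with Q = (7, 7) for the leading 1-bit.
double: tangent at (7, 7): λ = (3·7² + 1)/(2·7) ≡ 5/1. 1⁻¹ ≡ 1 (mod 13) since 1·1 = 1 ≡ 1, so λ ≡ 5·1 ≡ 5.
  x = λ² - 7 - 7 = 25 - 14 ≡ 11; y = λ·(7 - 11) - 7 ≡ 12. → (11, 12)
double: tangent at (11, 12): λ = (3·11² + 1)/(2·12) ≡ 0/11. 11⁻¹ ≡ 6 (mod 13), so λ ≡ 0·6 ≡ 0.
  x = λ² - 11 - 11 = 0 - 22 ≡ 4; y = λ·(11 - 4) - 12 ≡ 1. → (4, 1)
add Q: (4, 1) + (7, 7). λ = (7 - 1)/(7 - 4) ≡ 6/3 mod 13. 3⁻¹ ≡ 9 (mod 13), so λ ≡ 2.
  x = λ² - 4 - 7 = 4 - 11 ≡ 6; y = λ·(4 - 6) - 1 ≡ 8. → (6, 8)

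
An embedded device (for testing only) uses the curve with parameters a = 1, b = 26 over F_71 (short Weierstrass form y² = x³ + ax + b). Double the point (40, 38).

tangent at (40, 38): λ = (3·40² + 1)/(2·38) ≡ 44/5. 5⁻¹ ≡ 57 (mod 71), so λ ≡ 44·57 ≡ 23.
  x = λ² - 40 - 40 = 529 - 80 ≡ 23; y = λ·(40 - 23) - 38 ≡ 69. → (23, 69)

(23, 69)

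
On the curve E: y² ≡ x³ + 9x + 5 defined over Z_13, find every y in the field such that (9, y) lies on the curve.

x³ + 9x + 5 = 815 ≡ 9 (mod 13).
Square roots of 9 mod 13: 3 and 10 (since 3² = 9 ≡ 9).

3, 10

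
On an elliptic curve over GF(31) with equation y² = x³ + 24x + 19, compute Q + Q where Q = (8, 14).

(22, 2)

tangent at (8, 14): λ = (3·8² + 24)/(2·14) ≡ 30/28. 28⁻¹ ≡ 10 (mod 31) since 28·10 = 280 ≡ 1, so λ ≡ 30·10 ≡ 21.
  x = λ² - 8 - 8 = 441 - 16 ≡ 22; y = λ·(8 - 22) - 14 ≡ 2. → (22, 2)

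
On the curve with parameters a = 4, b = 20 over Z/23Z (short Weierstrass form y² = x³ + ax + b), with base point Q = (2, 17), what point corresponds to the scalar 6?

(9, 7)

Double-and-add on 6 = (110)₂. Start with Q = (2, 17) for the leading 1-bit.
double: tangent at (2, 17): λ = (3·2² + 4)/(2·17) ≡ 16/11. 11⁻¹ ≡ 21 (mod 23), so λ ≡ 16·21 ≡ 14.
  x = λ² - 2 - 2 = 196 - 4 ≡ 8; y = λ·(2 - 8) - 17 ≡ 14. → (8, 14)
add Q: (8, 14) + (2, 17). λ = (17 - 14)/(2 - 8) ≡ 3/17 mod 23. 17⁻¹ ≡ 19 (mod 23) since 17·19 = 323 ≡ 1, so λ ≡ 11.
  x = λ² - 8 - 2 = 121 - 10 ≡ 19; y = λ·(8 - 19) - 14 ≡ 3. → (19, 3)
double: tangent at (19, 3): λ = (3·19² + 4)/(2·3) ≡ 6/6. 6⁻¹ ≡ 4 (mod 23), so λ ≡ 6·4 ≡ 1.
  x = λ² - 19 - 19 = 1 - 38 ≡ 9; y = λ·(19 - 9) - 3 ≡ 7. → (9, 7)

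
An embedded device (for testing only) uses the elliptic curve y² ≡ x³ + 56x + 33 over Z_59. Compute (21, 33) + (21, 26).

The two points share x = 21 and their y-coordinates satisfy 33 + 26 ≡ 0 (mod 59), so they are inverses. Their sum is O.

O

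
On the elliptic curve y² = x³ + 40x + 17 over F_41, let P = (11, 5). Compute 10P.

Double-and-add on 10 = (1010)₂. Start with P = (11, 5) for the leading 1-bit.
double: tangent at (11, 5): λ = (3·11² + 40)/(2·5) ≡ 34/10. 10⁻¹ ≡ 37 (mod 41) since 10·37 = 370 ≡ 1, so λ ≡ 34·37 ≡ 28.
  x = λ² - 11 - 11 = 784 - 22 ≡ 24; y = λ·(11 - 24) - 5 ≡ 0. → (24, 0)
double: (24, 0) + (24, 0): same x and y₁ ≡ -y₂, so the sum is ∞.
add P: ∞ + (11, 5) = (11, 5) (identity).
double: tangent at (11, 5): λ = (3·11² + 40)/(2·5) ≡ 34/10. 10⁻¹ ≡ 37 (mod 41), so λ ≡ 34·37 ≡ 28.
  x = λ² - 11 - 11 = 784 - 22 ≡ 24; y = λ·(11 - 24) - 5 ≡ 0. → (24, 0)

(24, 0)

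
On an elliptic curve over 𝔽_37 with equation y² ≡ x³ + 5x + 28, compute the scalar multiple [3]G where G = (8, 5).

(4, 1)

Repeated addition: build up to 3G.
2G: tangent at (8, 5): λ = (3·8² + 5)/(2·5) ≡ 12/10. 10⁻¹ ≡ 26 (mod 37), so λ ≡ 12·26 ≡ 16.
  x = λ² - 8 - 8 = 256 - 16 ≡ 18; y = λ·(8 - 18) - 5 ≡ 20. → (18, 20)
3G: (18, 20) + (8, 5). λ = (5 - 20)/(8 - 18) ≡ 22/27 mod 37. 27⁻¹ ≡ 11 (mod 37) since 27·11 = 297 ≡ 1, so λ ≡ 20.
  x = λ² - 18 - 8 = 400 - 26 ≡ 4; y = λ·(18 - 4) - 20 ≡ 1. → (4, 1)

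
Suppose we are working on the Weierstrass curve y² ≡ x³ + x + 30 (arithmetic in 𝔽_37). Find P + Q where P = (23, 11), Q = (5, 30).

(10, 2)

(23, 11) + (5, 30). λ = (30 - 11)/(5 - 23) ≡ 19/19 mod 37. 19⁻¹ ≡ 2 (mod 37) since 19·2 = 38 ≡ 1, so λ ≡ 1.
  x = λ² - 23 - 5 = 1 - 28 ≡ 10; y = λ·(23 - 10) - 11 ≡ 2. → (10, 2)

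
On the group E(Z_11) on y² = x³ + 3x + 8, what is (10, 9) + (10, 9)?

(7, 3)

tangent at (10, 9): λ = (3·10² + 3)/(2·9) ≡ 6/7. 7⁻¹ ≡ 8 (mod 11), so λ ≡ 6·8 ≡ 4.
  x = λ² - 10 - 10 = 16 - 20 ≡ 7; y = λ·(10 - 7) - 9 ≡ 3. → (7, 3)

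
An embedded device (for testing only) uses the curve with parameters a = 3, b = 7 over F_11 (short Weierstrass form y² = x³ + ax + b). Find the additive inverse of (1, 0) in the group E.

-(1, 0) = (1, -0 mod 11) = (1, 0).

(1, 0)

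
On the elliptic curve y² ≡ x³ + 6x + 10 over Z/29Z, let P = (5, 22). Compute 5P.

Double-and-add on 5 = (101)₂. Start with P = (5, 22) for the leading 1-bit.
double: tangent at (5, 22): λ = (3·5² + 6)/(2·22) ≡ 23/15. 15⁻¹ ≡ 2 (mod 29), so λ ≡ 23·2 ≡ 17.
  x = λ² - 5 - 5 = 289 - 10 ≡ 18; y = λ·(5 - 18) - 22 ≡ 18. → (18, 18)
double: tangent at (18, 18): λ = (3·18² + 6)/(2·18) ≡ 21/7. 7⁻¹ ≡ 25 (mod 29), so λ ≡ 21·25 ≡ 3.
  x = λ² - 18 - 18 = 9 - 36 ≡ 2; y = λ·(18 - 2) - 18 ≡ 1. → (2, 1)
add P: (2, 1) + (5, 22). λ = (22 - 1)/(5 - 2) ≡ 21/3 mod 29. 3⁻¹ ≡ 10 (mod 29), so λ ≡ 7.
  x = λ² - 2 - 5 = 49 - 7 ≡ 13; y = λ·(2 - 13) - 1 ≡ 9. → (13, 9)

(13, 9)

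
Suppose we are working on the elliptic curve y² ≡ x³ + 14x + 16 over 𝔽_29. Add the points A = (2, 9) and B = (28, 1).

(19, 23)

(2, 9) + (28, 1). λ = (1 - 9)/(28 - 2) ≡ 21/26 mod 29. 26⁻¹ ≡ 19 (mod 29), so λ ≡ 22.
  x = λ² - 2 - 28 = 484 - 30 ≡ 19; y = λ·(2 - 19) - 9 ≡ 23. → (19, 23)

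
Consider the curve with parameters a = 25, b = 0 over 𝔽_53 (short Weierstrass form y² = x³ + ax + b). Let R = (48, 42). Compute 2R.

(0, 0)

tangent at (48, 42): λ = (3·48² + 25)/(2·42) ≡ 47/31. 31⁻¹ ≡ 12 (mod 53), so λ ≡ 47·12 ≡ 34.
  x = λ² - 48 - 48 = 1156 - 96 ≡ 0; y = λ·(48 - 0) - 42 ≡ 0. → (0, 0)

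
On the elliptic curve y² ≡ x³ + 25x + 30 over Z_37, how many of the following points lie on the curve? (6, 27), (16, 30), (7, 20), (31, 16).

4

(6, 27): 27² ≡ 26, rhs ≡ 26 → on.
(16, 30): 30² ≡ 12, rhs ≡ 12 → on.
(7, 20): 20² ≡ 30, rhs ≡ 30 → on.
(31, 16): 16² ≡ 34, rhs ≡ 34 → on.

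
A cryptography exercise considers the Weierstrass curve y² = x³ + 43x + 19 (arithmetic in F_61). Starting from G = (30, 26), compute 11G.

Repeated addition: build up to 11G.
2G: tangent at (30, 26): λ = (3·30² + 43)/(2·26) ≡ 59/52. 52⁻¹ ≡ 27 (mod 61) since 52·27 = 1404 ≡ 1, so λ ≡ 59·27 ≡ 7.
  x = λ² - 30 - 30 = 49 - 60 ≡ 50; y = λ·(30 - 50) - 26 ≡ 17. → (50, 17)
3G: (50, 17) + (30, 26). λ = (26 - 17)/(30 - 50) ≡ 9/41 mod 61. 41⁻¹ ≡ 3 (mod 61), so λ ≡ 27.
  x = λ² - 50 - 30 = 729 - 80 ≡ 39; y = λ·(50 - 39) - 17 ≡ 36. → (39, 36)
4G: (39, 36) + (30, 26). λ = (26 - 36)/(30 - 39) ≡ 51/52 mod 61. 52⁻¹ ≡ 27 (mod 61), so λ ≡ 35.
  x = λ² - 39 - 30 = 1225 - 69 ≡ 58; y = λ·(39 - 58) - 36 ≡ 31. → (58, 31)
5G: (58, 31) + (30, 26). λ = (26 - 31)/(30 - 58) ≡ 56/33 mod 61. 33⁻¹ ≡ 37 (mod 61) since 33·37 = 1221 ≡ 1, so λ ≡ 59.
  x = λ² - 58 - 30 = 3481 - 88 ≡ 38; y = λ·(58 - 38) - 31 ≡ 51. → (38, 51)
6G: (38, 51) + (30, 26). λ = (26 - 51)/(30 - 38) ≡ 36/53 mod 61. 53⁻¹ ≡ 38 (mod 61) since 53·38 = 2014 ≡ 1, so λ ≡ 26.
  x = λ² - 38 - 30 = 676 - 68 ≡ 59; y = λ·(38 - 59) - 51 ≡ 13. → (59, 13)
7G: (59, 13) + (30, 26). λ = (26 - 13)/(30 - 59) ≡ 13/32 mod 61. 32⁻¹ ≡ 21 (mod 61) since 32·21 = 672 ≡ 1, so λ ≡ 29.
  x = λ² - 59 - 30 = 841 - 89 ≡ 20; y = λ·(59 - 20) - 13 ≡ 20. → (20, 20)
8G: (20, 20) + (30, 26). λ = (26 - 20)/(30 - 20) ≡ 6/10 mod 61. 10⁻¹ ≡ 55 (mod 61), so λ ≡ 25.
  x = λ² - 20 - 30 = 625 - 50 ≡ 26; y = λ·(20 - 26) - 20 ≡ 13. → (26, 13)
9G: (26, 13) + (30, 26). λ = (26 - 13)/(30 - 26) ≡ 13/4 mod 61. 4⁻¹ ≡ 46 (mod 61) since 4·46 = 184 ≡ 1, so λ ≡ 49.
  x = λ² - 26 - 30 = 2401 - 56 ≡ 27; y = λ·(26 - 27) - 13 ≡ 60. → (27, 60)
10G: (27, 60) + (30, 26). λ = (26 - 60)/(30 - 27) ≡ 27/3 mod 61. 3⁻¹ ≡ 41 (mod 61), so λ ≡ 9.
  x = λ² - 27 - 30 = 81 - 57 ≡ 24; y = λ·(27 - 24) - 60 ≡ 28. → (24, 28)
11G: (24, 28) + (30, 26). λ = (26 - 28)/(30 - 24) ≡ 59/6 mod 61. 6⁻¹ ≡ 51 (mod 61), so λ ≡ 20.
  x = λ² - 24 - 30 = 400 - 54 ≡ 41; y = λ·(24 - 41) - 28 ≡ 59. → (41, 59)

(41, 59)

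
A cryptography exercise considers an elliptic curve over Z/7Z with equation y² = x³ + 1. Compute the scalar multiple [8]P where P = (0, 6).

Double-and-add on 8 = (1000)₂. Start with P = (0, 6) for the leading 1-bit.
double: tangent at (0, 6): λ = (3·0² + 0)/(2·6) ≡ 0/5. 5⁻¹ ≡ 3 (mod 7), so λ ≡ 0·3 ≡ 0.
  x = λ² - 0 - 0 = 0 - 0 ≡ 0; y = λ·(0 - 0) - 6 ≡ 1. → (0, 1)
double: tangent at (0, 1): λ = (3·0² + 0)/(2·1) ≡ 0/2. 2⁻¹ ≡ 4 (mod 7), so λ ≡ 0·4 ≡ 0.
  x = λ² - 0 - 0 = 0 - 0 ≡ 0; y = λ·(0 - 0) - 1 ≡ 6. → (0, 6)
double: tangent at (0, 6): λ = (3·0² + 0)/(2·6) ≡ 0/5. 5⁻¹ ≡ 3 (mod 7), so λ ≡ 0·3 ≡ 0.
  x = λ² - 0 - 0 = 0 - 0 ≡ 0; y = λ·(0 - 0) - 6 ≡ 1. → (0, 1)

(0, 1)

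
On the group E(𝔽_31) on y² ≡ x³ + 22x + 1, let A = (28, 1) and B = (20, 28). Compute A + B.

(28, 1) + (20, 28). λ = (28 - 1)/(20 - 28) ≡ 27/23 mod 31. 23⁻¹ ≡ 27 (mod 31) since 23·27 = 621 ≡ 1, so λ ≡ 16.
  x = λ² - 28 - 20 = 256 - 48 ≡ 22; y = λ·(28 - 22) - 1 ≡ 2. → (22, 2)

(22, 2)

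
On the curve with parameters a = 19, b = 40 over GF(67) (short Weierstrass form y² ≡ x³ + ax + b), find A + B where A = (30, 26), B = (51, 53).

(15, 22)

(30, 26) + (51, 53). λ = (53 - 26)/(51 - 30) ≡ 27/21 mod 67. 21⁻¹ ≡ 16 (mod 67) since 21·16 = 336 ≡ 1, so λ ≡ 30.
  x = λ² - 30 - 51 = 900 - 81 ≡ 15; y = λ·(30 - 15) - 26 ≡ 22. → (15, 22)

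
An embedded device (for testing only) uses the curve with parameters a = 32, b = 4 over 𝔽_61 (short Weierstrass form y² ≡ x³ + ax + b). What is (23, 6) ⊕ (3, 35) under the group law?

(23, 6) + (3, 35). λ = (35 - 6)/(3 - 23) ≡ 29/41 mod 61. 41⁻¹ ≡ 3 (mod 61), so λ ≡ 26.
  x = λ² - 23 - 3 = 676 - 26 ≡ 40; y = λ·(23 - 40) - 6 ≡ 40. → (40, 40)

(40, 40)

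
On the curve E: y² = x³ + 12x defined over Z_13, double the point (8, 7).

tangent at (8, 7): λ = (3·8² + 12)/(2·7) ≡ 9/1. 1⁻¹ ≡ 1 (mod 13) since 1·1 = 1 ≡ 1, so λ ≡ 9·1 ≡ 9.
  x = λ² - 8 - 8 = 81 - 16 ≡ 0; y = λ·(8 - 0) - 7 ≡ 0. → (0, 0)

(0, 0)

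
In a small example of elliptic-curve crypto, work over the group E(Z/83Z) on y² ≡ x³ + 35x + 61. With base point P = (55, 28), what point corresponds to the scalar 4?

(22, 78)

Repeated addition: build up to 4P.
2P: tangent at (55, 28): λ = (3·55² + 35)/(2·28) ≡ 63/56. 56⁻¹ ≡ 43 (mod 83), so λ ≡ 63·43 ≡ 53.
  x = λ² - 55 - 55 = 2809 - 110 ≡ 43; y = λ·(55 - 43) - 28 ≡ 27. → (43, 27)
3P: (43, 27) + (55, 28). λ = (28 - 27)/(55 - 43) ≡ 1/12 mod 83. 12⁻¹ ≡ 7 (mod 83), so λ ≡ 7.
  x = λ² - 43 - 55 = 49 - 98 ≡ 34; y = λ·(43 - 34) - 27 ≡ 36. → (34, 36)
4P: (34, 36) + (55, 28). λ = (28 - 36)/(55 - 34) ≡ 75/21 mod 83. 21⁻¹ ≡ 4 (mod 83), so λ ≡ 51.
  x = λ² - 34 - 55 = 2601 - 89 ≡ 22; y = λ·(34 - 22) - 36 ≡ 78. → (22, 78)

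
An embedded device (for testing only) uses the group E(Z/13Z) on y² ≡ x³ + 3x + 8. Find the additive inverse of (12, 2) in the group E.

-(12, 2) = (12, -2 mod 13) = (12, 11).

(12, 11)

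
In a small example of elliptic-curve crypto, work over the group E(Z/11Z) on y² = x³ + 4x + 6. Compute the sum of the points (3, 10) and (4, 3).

(3, 10) + (4, 3). λ = (3 - 10)/(4 - 3) ≡ 4/1 mod 11. 1⁻¹ ≡ 1 (mod 11) since 1·1 = 1 ≡ 1, so λ ≡ 4.
  x = λ² - 3 - 4 = 16 - 7 ≡ 9; y = λ·(3 - 9) - 10 ≡ 10. → (9, 10)

(9, 10)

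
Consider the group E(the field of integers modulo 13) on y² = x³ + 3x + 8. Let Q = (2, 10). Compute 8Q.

Double-and-add on 8 = (1000)₂. Start with Q = (2, 10) for the leading 1-bit.
double: tangent at (2, 10): λ = (3·2² + 3)/(2·10) ≡ 2/7. 7⁻¹ ≡ 2 (mod 13), so λ ≡ 2·2 ≡ 4.
  x = λ² - 2 - 2 = 16 - 4 ≡ 12; y = λ·(2 - 12) - 10 ≡ 2. → (12, 2)
double: tangent at (12, 2): λ = (3·12² + 3)/(2·2) ≡ 6/4. 4⁻¹ ≡ 10 (mod 13) since 4·10 = 40 ≡ 1, so λ ≡ 6·10 ≡ 8.
  x = λ² - 12 - 12 = 64 - 24 ≡ 1; y = λ·(12 - 1) - 2 ≡ 8. → (1, 8)
double: tangent at (1, 8): λ = (3·1² + 3)/(2·8) ≡ 6/3. 3⁻¹ ≡ 9 (mod 13), so λ ≡ 6·9 ≡ 2.
  x = λ² - 1 - 1 = 4 - 2 ≡ 2; y = λ·(1 - 2) - 8 ≡ 3. → (2, 3)

(2, 3)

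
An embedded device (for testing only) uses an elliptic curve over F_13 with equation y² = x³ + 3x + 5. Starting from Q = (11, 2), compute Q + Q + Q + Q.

Repeated addition: build up to 4Q.
2Q: tangent at (11, 2): λ = (3·11² + 3)/(2·2) ≡ 2/4. 4⁻¹ ≡ 10 (mod 13) since 4·10 = 40 ≡ 1, so λ ≡ 2·10 ≡ 7.
  x = λ² - 11 - 11 = 49 - 22 ≡ 1; y = λ·(11 - 1) - 2 ≡ 3. → (1, 3)
3Q: (1, 3) + (11, 2). λ = (2 - 3)/(11 - 1) ≡ 12/10 mod 13. 10⁻¹ ≡ 4 (mod 13) since 10·4 = 40 ≡ 1, so λ ≡ 9.
  x = λ² - 1 - 11 = 81 - 12 ≡ 4; y = λ·(1 - 4) - 3 ≡ 9. → (4, 9)
4Q: (4, 9) + (11, 2). λ = (2 - 9)/(11 - 4) ≡ 6/7 mod 13. 7⁻¹ ≡ 2 (mod 13) since 7·2 = 14 ≡ 1, so λ ≡ 12.
  x = λ² - 4 - 11 = 144 - 15 ≡ 12; y = λ·(4 - 12) - 9 ≡ 12. → (12, 12)

(12, 12)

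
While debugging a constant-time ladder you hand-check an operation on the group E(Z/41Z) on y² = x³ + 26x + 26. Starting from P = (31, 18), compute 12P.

Repeated addition: build up to 12P.
2P: tangent at (31, 18): λ = (3·31² + 26)/(2·18) ≡ 39/36. 36⁻¹ ≡ 8 (mod 41) since 36·8 = 288 ≡ 1, so λ ≡ 39·8 ≡ 25.
  x = λ² - 31 - 31 = 625 - 62 ≡ 30; y = λ·(31 - 30) - 18 ≡ 7. → (30, 7)
3P: (30, 7) + (31, 18). λ = (18 - 7)/(31 - 30) ≡ 11/1 mod 41. 1⁻¹ ≡ 1 (mod 41), so λ ≡ 11.
  x = λ² - 30 - 31 = 121 - 61 ≡ 19; y = λ·(30 - 19) - 7 ≡ 32. → (19, 32)
4P: (19, 32) + (31, 18). λ = (18 - 32)/(31 - 19) ≡ 27/12 mod 41. 12⁻¹ ≡ 24 (mod 41) since 12·24 = 288 ≡ 1, so λ ≡ 33.
  x = λ² - 19 - 31 = 1089 - 50 ≡ 14; y = λ·(19 - 14) - 32 ≡ 10. → (14, 10)
5P: (14, 10) + (31, 18). λ = (18 - 10)/(31 - 14) ≡ 8/17 mod 41. 17⁻¹ ≡ 29 (mod 41), so λ ≡ 27.
  x = λ² - 14 - 31 = 729 - 45 ≡ 28; y = λ·(14 - 28) - 10 ≡ 22. → (28, 22)
6P: (28, 22) + (31, 18). λ = (18 - 22)/(31 - 28) ≡ 37/3 mod 41. 3⁻¹ ≡ 14 (mod 41), so λ ≡ 26.
  x = λ² - 28 - 31 = 676 - 59 ≡ 2; y = λ·(28 - 2) - 22 ≡ 39. → (2, 39)
7P: (2, 39) + (31, 18). λ = (18 - 39)/(31 - 2) ≡ 20/29 mod 41. 29⁻¹ ≡ 17 (mod 41) since 29·17 = 493 ≡ 1, so λ ≡ 12.
  x = λ² - 2 - 31 = 144 - 33 ≡ 29; y = λ·(2 - 29) - 39 ≡ 6. → (29, 6)
8P: (29, 6) + (31, 18). λ = (18 - 6)/(31 - 29) ≡ 12/2 mod 41. 2⁻¹ ≡ 21 (mod 41), so λ ≡ 6.
  x = λ² - 29 - 31 = 36 - 60 ≡ 17; y = λ·(29 - 17) - 6 ≡ 25. → (17, 25)
9P: (17, 25) + (31, 18). λ = (18 - 25)/(31 - 17) ≡ 34/14 mod 41. 14⁻¹ ≡ 3 (mod 41) since 14·3 = 42 ≡ 1, so λ ≡ 20.
  x = λ² - 17 - 31 = 400 - 48 ≡ 24; y = λ·(17 - 24) - 25 ≡ 40. → (24, 40)
10P: (24, 40) + (31, 18). λ = (18 - 40)/(31 - 24) ≡ 19/7 mod 41. 7⁻¹ ≡ 6 (mod 41), so λ ≡ 32.
  x = λ² - 24 - 31 = 1024 - 55 ≡ 26; y = λ·(24 - 26) - 40 ≡ 19. → (26, 19)
11P: (26, 19) + (31, 18). λ = (18 - 19)/(31 - 26) ≡ 40/5 mod 41. 5⁻¹ ≡ 33 (mod 41), so λ ≡ 8.
  x = λ² - 26 - 31 = 64 - 57 ≡ 7; y = λ·(26 - 7) - 19 ≡ 10. → (7, 10)
12P: (7, 10) + (31, 18). λ = (18 - 10)/(31 - 7) ≡ 8/24 mod 41. 24⁻¹ ≡ 12 (mod 41), so λ ≡ 14.
  x = λ² - 7 - 31 = 196 - 38 ≡ 35; y = λ·(7 - 35) - 10 ≡ 8. → (35, 8)

(35, 8)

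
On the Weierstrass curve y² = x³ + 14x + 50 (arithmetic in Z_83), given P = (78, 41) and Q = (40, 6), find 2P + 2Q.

(37, 33)

First 2P:
Repeated addition: build up to 2P.
2P: tangent at (78, 41): λ = (3·78² + 14)/(2·41) ≡ 6/82. 82⁻¹ ≡ 82 (mod 83) since 82·82 = 6724 ≡ 1, so λ ≡ 6·82 ≡ 77.
  x = λ² - 78 - 78 = 5929 - 156 ≡ 46; y = λ·(78 - 46) - 41 ≡ 16. → (46, 16)
2P = (46, 16).
Next 2Q:
Repeated addition: build up to 2Q.
2Q: tangent at (40, 6): λ = (3·40² + 14)/(2·6) ≡ 0/12. 12⁻¹ ≡ 7 (mod 83), so λ ≡ 0·7 ≡ 0.
  x = λ² - 40 - 40 = 0 - 80 ≡ 3; y = λ·(40 - 3) - 6 ≡ 77. → (3, 77)
2Q = (3, 77).
Finally 2P + 2Q:
(46, 16) + (3, 77). λ = (77 - 16)/(3 - 46) ≡ 61/40 mod 83. 40⁻¹ ≡ 27 (mod 83), so λ ≡ 70.
  x = λ² - 46 - 3 = 4900 - 49 ≡ 37; y = λ·(46 - 37) - 16 ≡ 33. → (37, 33)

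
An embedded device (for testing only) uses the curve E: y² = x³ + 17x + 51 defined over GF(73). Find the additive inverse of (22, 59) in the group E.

(22, 14)

-(22, 59) = (22, -59 mod 73) = (22, 14).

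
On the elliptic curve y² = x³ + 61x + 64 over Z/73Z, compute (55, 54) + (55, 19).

O

The two points share x = 55 and their y-coordinates satisfy 54 + 19 ≡ 0 (mod 73), so they are inverses. Their sum is O.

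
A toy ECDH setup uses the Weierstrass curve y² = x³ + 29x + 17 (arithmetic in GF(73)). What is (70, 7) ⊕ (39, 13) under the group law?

(70, 7) + (39, 13). λ = (13 - 7)/(39 - 70) ≡ 6/42 mod 73. 42⁻¹ ≡ 40 (mod 73), so λ ≡ 21.
  x = λ² - 70 - 39 = 441 - 109 ≡ 40; y = λ·(70 - 40) - 7 ≡ 39. → (40, 39)

(40, 39)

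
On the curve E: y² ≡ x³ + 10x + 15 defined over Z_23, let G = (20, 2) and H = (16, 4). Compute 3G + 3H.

First 3G:
Repeated addition: build up to 3G.
2G: tangent at (20, 2): λ = (3·20² + 10)/(2·2) ≡ 14/4. 4⁻¹ ≡ 6 (mod 23) since 4·6 = 24 ≡ 1, so λ ≡ 14·6 ≡ 15.
  x = λ² - 20 - 20 = 225 - 40 ≡ 1; y = λ·(20 - 1) - 2 ≡ 7. → (1, 7)
3G: (1, 7) + (20, 2). λ = (2 - 7)/(20 - 1) ≡ 18/19 mod 23. 19⁻¹ ≡ 17 (mod 23), so λ ≡ 7.
  x = λ² - 1 - 20 = 49 - 21 ≡ 5; y = λ·(1 - 5) - 7 ≡ 11. → (5, 11)
3G = (5, 11).
Next 3H:
Repeated addition: build up to 3H.
2H: tangent at (16, 4): λ = (3·16² + 10)/(2·4) ≡ 19/8. 8⁻¹ ≡ 3 (mod 23) since 8·3 = 24 ≡ 1, so λ ≡ 19·3 ≡ 11.
  x = λ² - 16 - 16 = 121 - 32 ≡ 20; y = λ·(16 - 20) - 4 ≡ 21. → (20, 21)
3H: (20, 21) + (16, 4). λ = (4 - 21)/(16 - 20) ≡ 6/19 mod 23. 19⁻¹ ≡ 17 (mod 23) since 19·17 = 323 ≡ 1, so λ ≡ 10.
  x = λ² - 20 - 16 = 100 - 36 ≡ 18; y = λ·(20 - 18) - 21 ≡ 22. → (18, 22)
3H = (18, 22).
Finally 3G + 3H:
(5, 11) + (18, 22). λ = (22 - 11)/(18 - 5) ≡ 11/13 mod 23. 13⁻¹ ≡ 16 (mod 23), so λ ≡ 15.
  x = λ² - 5 - 18 = 225 - 23 ≡ 18; y = λ·(5 - 18) - 11 ≡ 1. → (18, 1)

(18, 1)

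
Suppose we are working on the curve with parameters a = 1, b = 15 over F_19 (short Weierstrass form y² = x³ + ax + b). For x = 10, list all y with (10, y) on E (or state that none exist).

none

x³ + 1x + 15 = 1025 ≡ 18 (mod 19).
18 is a non-residue mod 19; no y exists.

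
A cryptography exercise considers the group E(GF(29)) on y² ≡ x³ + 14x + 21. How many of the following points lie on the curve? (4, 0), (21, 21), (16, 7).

(4, 0): 0² ≡ 0, rhs ≡ 25 → off.
(21, 21): 21² ≡ 6, rhs ≡ 6 → on.
(16, 7): 7² ≡ 20, rhs ≡ 20 → on.

2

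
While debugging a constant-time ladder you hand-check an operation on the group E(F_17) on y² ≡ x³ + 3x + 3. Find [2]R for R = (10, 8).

tangent at (10, 8): λ = (3·10² + 3)/(2·8) ≡ 14/16. 16⁻¹ ≡ 16 (mod 17), so λ ≡ 14·16 ≡ 3.
  x = λ² - 10 - 10 = 9 - 20 ≡ 6; y = λ·(10 - 6) - 8 ≡ 4. → (6, 4)

(6, 4)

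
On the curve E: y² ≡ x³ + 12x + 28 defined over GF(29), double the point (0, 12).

tangent at (0, 12): λ = (3·0² + 12)/(2·12) ≡ 12/24. 24⁻¹ ≡ 23 (mod 29), so λ ≡ 12·23 ≡ 15.
  x = λ² - 0 - 0 = 225 - 0 ≡ 22; y = λ·(0 - 22) - 12 ≡ 6. → (22, 6)

(22, 6)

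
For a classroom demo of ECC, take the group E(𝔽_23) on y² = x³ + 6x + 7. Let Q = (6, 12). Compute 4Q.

(3, 11)

Repeated addition: build up to 4Q.
2Q: tangent at (6, 12): λ = (3·6² + 6)/(2·12) ≡ 22/1. 1⁻¹ ≡ 1 (mod 23), so λ ≡ 22·1 ≡ 22.
  x = λ² - 6 - 6 = 484 - 12 ≡ 12; y = λ·(6 - 12) - 12 ≡ 17. → (12, 17)
3Q: (12, 17) + (6, 12). λ = (12 - 17)/(6 - 12) ≡ 18/17 mod 23. 17⁻¹ ≡ 19 (mod 23) since 17·19 = 323 ≡ 1, so λ ≡ 20.
  x = λ² - 12 - 6 = 400 - 18 ≡ 14; y = λ·(12 - 14) - 17 ≡ 12. → (14, 12)
4Q: (14, 12) + (6, 12). λ = (12 - 12)/(6 - 14) ≡ 0/15 mod 23. 15⁻¹ ≡ 20 (mod 23), so λ ≡ 0.
  x = λ² - 14 - 6 = 0 - 20 ≡ 3; y = λ·(14 - 3) - 12 ≡ 11. → (3, 11)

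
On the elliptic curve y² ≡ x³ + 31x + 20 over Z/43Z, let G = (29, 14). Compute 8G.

Double-and-add on 8 = (1000)₂. Start with G = (29, 14) for the leading 1-bit.
double: tangent at (29, 14): λ = (3·29² + 31)/(2·14) ≡ 17/28. 28⁻¹ ≡ 20 (mod 43) since 28·20 = 560 ≡ 1, so λ ≡ 17·20 ≡ 39.
  x = λ² - 29 - 29 = 1521 - 58 ≡ 1; y = λ·(29 - 1) - 14 ≡ 3. → (1, 3)
double: tangent at (1, 3): λ = (3·1² + 31)/(2·3) ≡ 34/6. 6⁻¹ ≡ 36 (mod 43), so λ ≡ 34·36 ≡ 20.
  x = λ² - 1 - 1 = 400 - 2 ≡ 11; y = λ·(1 - 11) - 3 ≡ 12. → (11, 12)
double: tangent at (11, 12): λ = (3·11² + 31)/(2·12) ≡ 7/24. 24⁻¹ ≡ 9 (mod 43), so λ ≡ 7·9 ≡ 20.
  x = λ² - 11 - 11 = 400 - 22 ≡ 34; y = λ·(11 - 34) - 12 ≡ 1. → (34, 1)

(34, 1)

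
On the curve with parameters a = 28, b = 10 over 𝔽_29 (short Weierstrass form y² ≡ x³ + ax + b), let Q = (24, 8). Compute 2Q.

(11, 5)

tangent at (24, 8): λ = (3·24² + 28)/(2·8) ≡ 16/16. 16⁻¹ ≡ 20 (mod 29), so λ ≡ 16·20 ≡ 1.
  x = λ² - 24 - 24 = 1 - 48 ≡ 11; y = λ·(24 - 11) - 8 ≡ 5. → (11, 5)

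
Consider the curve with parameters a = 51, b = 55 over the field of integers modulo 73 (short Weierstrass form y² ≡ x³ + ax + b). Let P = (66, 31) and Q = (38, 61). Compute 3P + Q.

(54, 44)

First 3P:
Repeated addition: build up to 3P.
2P: tangent at (66, 31): λ = (3·66² + 51)/(2·31) ≡ 52/62. 62⁻¹ ≡ 53 (mod 73) since 62·53 = 3286 ≡ 1, so λ ≡ 52·53 ≡ 55.
  x = λ² - 66 - 66 = 3025 - 132 ≡ 46; y = λ·(66 - 46) - 31 ≡ 47. → (46, 47)
3P: (46, 47) + (66, 31). λ = (31 - 47)/(66 - 46) ≡ 57/20 mod 73. 20⁻¹ ≡ 11 (mod 73), so λ ≡ 43.
  x = λ² - 46 - 66 = 1849 - 112 ≡ 58; y = λ·(46 - 58) - 47 ≡ 21. → (58, 21)
3P = (58, 21).
Finally 3P + Q:
(58, 21) + (38, 61). λ = (61 - 21)/(38 - 58) ≡ 40/53 mod 73. 53⁻¹ ≡ 62 (mod 73), so λ ≡ 71.
  x = λ² - 58 - 38 = 5041 - 96 ≡ 54; y = λ·(58 - 54) - 21 ≡ 44. → (54, 44)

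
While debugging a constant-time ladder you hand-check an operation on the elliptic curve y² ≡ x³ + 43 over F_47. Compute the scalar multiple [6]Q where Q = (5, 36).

(46, 18)

Repeated addition: build up to 6Q.
2Q: tangent at (5, 36): λ = (3·5² + 0)/(2·36) ≡ 28/25. 25⁻¹ ≡ 32 (mod 47), so λ ≡ 28·32 ≡ 3.
  x = λ² - 5 - 5 = 9 - 10 ≡ 46; y = λ·(5 - 46) - 36 ≡ 29. → (46, 29)
3Q: (46, 29) + (5, 36). λ = (36 - 29)/(5 - 46) ≡ 7/6 mod 47. 6⁻¹ ≡ 8 (mod 47) since 6·8 = 48 ≡ 1, so λ ≡ 9.
  x = λ² - 46 - 5 = 81 - 51 ≡ 30; y = λ·(46 - 30) - 29 ≡ 21. → (30, 21)
4Q: (30, 21) + (5, 36). λ = (36 - 21)/(5 - 30) ≡ 15/22 mod 47. 22⁻¹ ≡ 15 (mod 47) since 22·15 = 330 ≡ 1, so λ ≡ 37.
  x = λ² - 30 - 5 = 1369 - 35 ≡ 18; y = λ·(30 - 18) - 21 ≡ 0. → (18, 0)
5Q: (18, 0) + (5, 36). λ = (36 - 0)/(5 - 18) ≡ 36/34 mod 47. 34⁻¹ ≡ 18 (mod 47) since 34·18 = 612 ≡ 1, so λ ≡ 37.
  x = λ² - 18 - 5 = 1369 - 23 ≡ 30; y = λ·(18 - 30) - 0 ≡ 26. → (30, 26)
6Q: (30, 26) + (5, 36). λ = (36 - 26)/(5 - 30) ≡ 10/22 mod 47. 22⁻¹ ≡ 15 (mod 47) since 22·15 = 330 ≡ 1, so λ ≡ 9.
  x = λ² - 30 - 5 = 81 - 35 ≡ 46; y = λ·(30 - 46) - 26 ≡ 18. → (46, 18)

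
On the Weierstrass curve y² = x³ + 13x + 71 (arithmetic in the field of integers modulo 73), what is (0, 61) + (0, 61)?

tangent at (0, 61): λ = (3·0² + 13)/(2·61) ≡ 13/49. 49⁻¹ ≡ 3 (mod 73), so λ ≡ 13·3 ≡ 39.
  x = λ² - 0 - 0 = 1521 - 0 ≡ 61; y = λ·(0 - 61) - 61 ≡ 42. → (61, 42)

(61, 42)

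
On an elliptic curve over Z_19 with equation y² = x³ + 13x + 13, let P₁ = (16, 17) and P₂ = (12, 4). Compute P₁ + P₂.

(16, 17) + (12, 4). λ = (4 - 17)/(12 - 16) ≡ 6/15 mod 19. 15⁻¹ ≡ 14 (mod 19) since 15·14 = 210 ≡ 1, so λ ≡ 8.
  x = λ² - 16 - 12 = 64 - 28 ≡ 17; y = λ·(16 - 17) - 17 ≡ 13. → (17, 13)

(17, 13)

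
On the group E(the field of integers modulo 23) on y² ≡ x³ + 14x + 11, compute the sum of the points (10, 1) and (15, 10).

(10, 1) + (15, 10). λ = (10 - 1)/(15 - 10) ≡ 9/5 mod 23. 5⁻¹ ≡ 14 (mod 23), so λ ≡ 11.
  x = λ² - 10 - 15 = 121 - 25 ≡ 4; y = λ·(10 - 4) - 1 ≡ 19. → (4, 19)

(4, 19)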